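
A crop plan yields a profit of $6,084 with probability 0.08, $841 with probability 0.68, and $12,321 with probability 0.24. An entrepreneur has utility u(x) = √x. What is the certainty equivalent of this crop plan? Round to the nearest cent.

$2,766.76

E[u] = 0.08·√6084 + 0.68·√841 + 0.24·√12321 = 0.08·78 + 0.68·29 + 0.24·111 = 52.6
CE = (52.6)² = 2766.76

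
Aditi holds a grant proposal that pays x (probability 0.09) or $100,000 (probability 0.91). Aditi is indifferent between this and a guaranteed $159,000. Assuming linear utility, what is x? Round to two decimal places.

x = $755,555.56

0.09·x + 0.91·100000 = 159000
0.09·x = 159000 − 91000 = 68000
x = 68000 / 0.09 = 755555.5556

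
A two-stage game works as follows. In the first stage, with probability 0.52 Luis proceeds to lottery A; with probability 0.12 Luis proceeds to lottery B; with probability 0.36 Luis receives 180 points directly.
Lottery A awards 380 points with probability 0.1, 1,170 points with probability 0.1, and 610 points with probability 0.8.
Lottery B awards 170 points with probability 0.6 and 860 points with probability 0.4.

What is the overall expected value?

452.68 points

EV(A) = 0.1 × 380 + 0.1 × 1170 + 0.8 × 610 = 38 + 117 + 488 = 643
EV(B) = 0.6 × 170 + 0.4 × 860 = 102 + 344 = 446
Branch C: 180 (certain)
Overall = 0.52 × 643 + 0.12 × 446 + 0.36 × 180 = 334.36 + 53.52 + 64.8 = 452.68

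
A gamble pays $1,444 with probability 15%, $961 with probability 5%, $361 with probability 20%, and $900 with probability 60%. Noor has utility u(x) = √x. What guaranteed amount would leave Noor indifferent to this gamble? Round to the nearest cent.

$843.90

E[u] = 0.15·√1444 + 0.05·√961 + 0.2·√361 + 0.6·√900 = 0.15·38 + 0.05·31 + 0.2·19 + 0.6·30 = 29.05
CE = (29.05)² = 843.9025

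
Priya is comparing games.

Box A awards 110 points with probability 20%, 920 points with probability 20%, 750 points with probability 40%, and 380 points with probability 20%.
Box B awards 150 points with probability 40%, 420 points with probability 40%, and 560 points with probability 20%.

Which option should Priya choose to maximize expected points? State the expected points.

Box A (582 points)

Box A = 0.2 × 110 + 0.2 × 920 + 0.4 × 750 + 0.2 × 380 = 22 + 184 + 300 + 76 = 582
Box B = 0.4 × 150 + 0.4 × 420 + 0.2 × 560 = 60 + 168 + 112 = 340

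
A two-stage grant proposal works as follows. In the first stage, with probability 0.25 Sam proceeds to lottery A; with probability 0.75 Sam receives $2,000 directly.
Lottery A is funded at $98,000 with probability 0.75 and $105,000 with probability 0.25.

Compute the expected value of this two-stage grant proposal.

$26,437.50

EV(A) = 0.75 × 98000 + 0.25 × 105000 = 73500 + 26250 = 99750
Branch B: 2000 (certain)
Overall = 0.25 × 99750 + 0.75 × 2000 = 24937.5 + 1500 = 26437.5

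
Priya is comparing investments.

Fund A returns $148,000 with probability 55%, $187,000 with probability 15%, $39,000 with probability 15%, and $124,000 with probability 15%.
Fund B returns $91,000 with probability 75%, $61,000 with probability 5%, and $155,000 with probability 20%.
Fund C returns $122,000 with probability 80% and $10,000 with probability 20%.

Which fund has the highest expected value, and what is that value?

Fund A = 0.55 × 148000 + 0.15 × 187000 + 0.15 × 39000 + 0.15 × 124000 = 81400 + 28050 + 5850 + 18600 = 133900
Fund B = 0.75 × 91000 + 0.05 × 61000 + 0.2 × 155000 = 68250 + 3050 + 31000 = 102300
Fund C = 0.8 × 122000 + 0.2 × 10000 = 97600 + 2000 = 99600

Fund A ($133,900)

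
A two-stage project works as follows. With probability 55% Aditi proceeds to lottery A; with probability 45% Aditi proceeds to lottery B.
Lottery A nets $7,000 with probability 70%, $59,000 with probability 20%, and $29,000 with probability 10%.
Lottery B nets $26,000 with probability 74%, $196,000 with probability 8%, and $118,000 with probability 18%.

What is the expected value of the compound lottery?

EV(A) = 0.7 × 7000 + 0.2 × 59000 + 0.1 × 29000 = 4900 + 11800 + 2900 = 19600
EV(B) = 0.74 × 26000 + 0.08 × 196000 + 0.18 × 118000 = 19240 + 15680 + 21240 = 56160
Overall = 0.55 × 19600 + 0.45 × 56160 = 10780 + 25272 = 36052

$36,052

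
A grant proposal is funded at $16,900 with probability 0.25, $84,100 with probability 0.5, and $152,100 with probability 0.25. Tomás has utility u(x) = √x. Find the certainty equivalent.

E[u] = 0.25·√16900 + 0.5·√84100 + 0.25·√152100 = 0.25·130 + 0.5·290 + 0.25·390 = 275
CE = (275)² = 75625

$75,625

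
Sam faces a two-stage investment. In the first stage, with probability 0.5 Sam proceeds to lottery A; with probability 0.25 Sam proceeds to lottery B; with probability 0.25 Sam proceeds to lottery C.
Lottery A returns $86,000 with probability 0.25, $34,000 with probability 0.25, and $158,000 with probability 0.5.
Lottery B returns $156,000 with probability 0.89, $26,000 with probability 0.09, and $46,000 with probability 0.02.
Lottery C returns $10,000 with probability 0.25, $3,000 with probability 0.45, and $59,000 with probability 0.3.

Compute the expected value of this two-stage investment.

$95,412.50

EV(A) = 0.25 × 86000 + 0.25 × 34000 + 0.5 × 158000 = 21500 + 8500 + 79000 = 109000
EV(B) = 0.89 × 156000 + 0.09 × 26000 + 0.02 × 46000 = 138840 + 2340 + 920 = 142100
EV(C) = 0.25 × 10000 + 0.45 × 3000 + 0.3 × 59000 = 2500 + 1350 + 17700 = 21550
Overall = 0.5 × 109000 + 0.25 × 142100 + 0.25 × 21550 = 54500 + 35525 + 5387.5 = 95412.5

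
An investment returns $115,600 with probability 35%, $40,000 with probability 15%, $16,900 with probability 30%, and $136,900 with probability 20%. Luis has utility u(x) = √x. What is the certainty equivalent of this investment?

E[u] = 0.35·√115600 + 0.15·√40000 + 0.3·√16900 + 0.2·√136900 = 0.35·340 + 0.15·200 + 0.3·130 + 0.2·370 = 262
CE = (262)² = 68644

$68,644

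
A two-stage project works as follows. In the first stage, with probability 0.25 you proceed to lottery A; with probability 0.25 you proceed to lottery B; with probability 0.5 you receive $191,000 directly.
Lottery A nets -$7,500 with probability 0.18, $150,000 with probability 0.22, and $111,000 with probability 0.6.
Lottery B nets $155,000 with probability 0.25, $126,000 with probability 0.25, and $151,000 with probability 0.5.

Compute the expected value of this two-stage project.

$156,500

EV(A) = 0.18 × (-7500) + 0.22 × 150000 + 0.6 × 111000 = -1350 + 33000 + 66600 = 98250
EV(B) = 0.25 × 155000 + 0.25 × 126000 + 0.5 × 151000 = 38750 + 31500 + 75500 = 145750
Branch C: 191000 (certain)
Overall = 0.25 × 98250 + 0.25 × 145750 + 0.5 × 191000 = 24562.5 + 36437.5 + 95500 = 156500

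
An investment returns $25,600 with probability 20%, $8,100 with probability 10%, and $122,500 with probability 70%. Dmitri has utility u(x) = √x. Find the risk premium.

$9,884

E[u] = 0.2·√25600 + 0.1·√8100 + 0.7·√122500 = 0.2·160 + 0.1·90 + 0.7·350 = 286
CE = (286)² = 81796
Risk premium = EV − CE = 91680 − 81796 = 9884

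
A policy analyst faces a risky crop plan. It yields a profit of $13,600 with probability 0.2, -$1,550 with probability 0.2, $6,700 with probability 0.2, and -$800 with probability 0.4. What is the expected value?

$3,430

EV = 0.2 × 13600 + 0.2 × (-1550) + 0.2 × 6700 + 0.4 × (-800) = 2720 − 310 + 1340 − 320 = 3430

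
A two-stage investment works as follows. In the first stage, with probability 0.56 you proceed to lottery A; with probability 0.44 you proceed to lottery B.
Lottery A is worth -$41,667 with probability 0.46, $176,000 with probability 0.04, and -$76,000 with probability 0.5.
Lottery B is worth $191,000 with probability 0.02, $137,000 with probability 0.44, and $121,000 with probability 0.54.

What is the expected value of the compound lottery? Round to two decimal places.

EV(A) = 0.46 × (-41667) + 0.04 × 176000 + 0.5 × (-76000) = -19166.82 + 7040 − 38000 = -50126.82
EV(B) = 0.02 × 191000 + 0.44 × 137000 + 0.54 × 121000 = 3820 + 60280 + 65340 = 129440
Overall = 0.56 × (-50126.82) + 0.44 × 129440 = -28071.0192 + 56953.6 = 28882.5808

$28,882.58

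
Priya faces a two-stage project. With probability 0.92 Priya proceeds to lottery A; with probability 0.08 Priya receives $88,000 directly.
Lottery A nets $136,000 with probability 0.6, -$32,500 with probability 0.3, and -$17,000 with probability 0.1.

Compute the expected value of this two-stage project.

EV(A) = 0.6 × 136000 + 0.3 × (-32500) + 0.1 × (-17000) = 81600 − 9750 − 1700 = 70150
Branch B: 88000 (certain)
Overall = 0.92 × 70150 + 0.08 × 88000 = 64538 + 7040 = 71578

$71,578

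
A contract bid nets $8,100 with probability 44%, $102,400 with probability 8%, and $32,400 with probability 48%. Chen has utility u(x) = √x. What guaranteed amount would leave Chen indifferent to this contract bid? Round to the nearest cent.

E[u] = 0.44·√8100 + 0.08·√102400 + 0.48·√32400 = 0.44·90 + 0.08·320 + 0.48·180 = 151.6
CE = (151.6)² = 22982.56

$22,982.56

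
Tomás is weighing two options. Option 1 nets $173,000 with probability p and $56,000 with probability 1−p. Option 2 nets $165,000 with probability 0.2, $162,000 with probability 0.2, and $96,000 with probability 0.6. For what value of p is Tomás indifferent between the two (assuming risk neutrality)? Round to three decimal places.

p = 0.573

EV(Option 2) = 0.2 × 165000 + 0.2 × 162000 + 0.6 × 96000 = 33000 + 32400 + 57600 = 123000
p·173000 + (1−p)·56000 = 123000
117000p + 56000 = 123000
p = (123000 − 56000) / 117000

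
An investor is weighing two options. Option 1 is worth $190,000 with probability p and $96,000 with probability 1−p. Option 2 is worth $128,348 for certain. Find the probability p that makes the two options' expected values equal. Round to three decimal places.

p·190000 + (1−p)·96000 = 128348
94000p + 96000 = 128348
p = (128348 − 96000) / 94000

p = 0.344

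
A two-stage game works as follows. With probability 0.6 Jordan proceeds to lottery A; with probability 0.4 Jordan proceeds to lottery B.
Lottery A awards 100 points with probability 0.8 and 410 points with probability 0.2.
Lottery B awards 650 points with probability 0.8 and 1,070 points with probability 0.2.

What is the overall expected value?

390.8 points

EV(A) = 0.8 × 100 + 0.2 × 410 = 80 + 82 = 162
EV(B) = 0.8 × 650 + 0.2 × 1070 = 520 + 214 = 734
Overall = 0.6 × 162 + 0.4 × 734 = 97.2 + 293.6 = 390.8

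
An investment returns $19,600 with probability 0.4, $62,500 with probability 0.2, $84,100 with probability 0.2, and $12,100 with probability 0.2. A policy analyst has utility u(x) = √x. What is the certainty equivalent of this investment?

$34,596

E[u] = 0.4·√19600 + 0.2·√62500 + 0.2·√84100 + 0.2·√12100 = 0.4·140 + 0.2·250 + 0.2·290 + 0.2·110 = 186
CE = (186)² = 34596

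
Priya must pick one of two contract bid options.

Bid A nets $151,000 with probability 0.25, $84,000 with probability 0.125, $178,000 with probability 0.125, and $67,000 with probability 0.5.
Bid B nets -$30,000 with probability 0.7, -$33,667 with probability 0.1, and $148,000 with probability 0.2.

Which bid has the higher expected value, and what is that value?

Bid A = 0.25 × 151000 + 0.125 × 84000 + 0.125 × 178000 + 0.5 × 67000 = 37750 + 10500 + 22250 + 33500 = 104000
Bid B = 0.7 × (-30000) + 0.1 × (-33667) + 0.2 × 148000 = -21000 − 3366.7 + 29600 = 5233.3

Bid A ($104,000)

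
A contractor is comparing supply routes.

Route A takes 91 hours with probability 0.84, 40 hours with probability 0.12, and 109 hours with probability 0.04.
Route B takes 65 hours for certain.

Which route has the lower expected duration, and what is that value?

Route B (65 hours)

Route A = 0.84 × 91 + 0.12 × 40 + 0.04 × 109 = 76.44 + 4.8 + 4.36 = 85.6
Route B: 65 (certain)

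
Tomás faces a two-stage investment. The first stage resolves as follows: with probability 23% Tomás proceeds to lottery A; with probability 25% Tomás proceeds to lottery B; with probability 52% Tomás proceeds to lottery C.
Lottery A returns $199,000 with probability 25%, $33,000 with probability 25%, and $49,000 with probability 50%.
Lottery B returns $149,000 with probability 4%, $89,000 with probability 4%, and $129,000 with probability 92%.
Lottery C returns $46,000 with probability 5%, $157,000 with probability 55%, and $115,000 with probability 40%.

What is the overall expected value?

$121,043

EV(A) = 0.25 × 199000 + 0.25 × 33000 + 0.5 × 49000 = 49750 + 8250 + 24500 = 82500
EV(B) = 0.04 × 149000 + 0.04 × 89000 + 0.92 × 129000 = 5960 + 3560 + 118680 = 128200
EV(C) = 0.05 × 46000 + 0.55 × 157000 + 0.4 × 115000 = 2300 + 86350 + 46000 = 134650
Overall = 0.23 × 82500 + 0.25 × 128200 + 0.52 × 134650 = 18975 + 32050 + 70018 = 121043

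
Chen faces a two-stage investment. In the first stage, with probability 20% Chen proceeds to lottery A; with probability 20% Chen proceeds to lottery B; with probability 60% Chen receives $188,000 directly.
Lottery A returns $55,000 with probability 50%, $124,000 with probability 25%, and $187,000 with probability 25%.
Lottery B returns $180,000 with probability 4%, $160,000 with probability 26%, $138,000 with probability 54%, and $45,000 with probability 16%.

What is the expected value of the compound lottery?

EV(A) = 0.5 × 55000 + 0.25 × 124000 + 0.25 × 187000 = 27500 + 31000 + 46750 = 105250
EV(B) = 0.04 × 180000 + 0.26 × 160000 + 0.54 × 138000 + 0.16 × 45000 = 7200 + 41600 + 74520 + 7200 = 130520
Branch C: 188000 (certain)
Overall = 0.2 × 105250 + 0.2 × 130520 + 0.6 × 188000 = 21050 + 26104 + 112800 = 159954

$159,954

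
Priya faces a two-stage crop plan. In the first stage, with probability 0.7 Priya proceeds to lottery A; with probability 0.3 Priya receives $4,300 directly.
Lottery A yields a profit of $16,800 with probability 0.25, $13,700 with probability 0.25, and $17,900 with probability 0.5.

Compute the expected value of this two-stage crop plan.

EV(A) = 0.25 × 16800 + 0.25 × 13700 + 0.5 × 17900 = 4200 + 3425 + 8950 = 16575
Branch B: 4300 (certain)
Overall = 0.7 × 16575 + 0.3 × 4300 = 11602.5 + 1290 = 12892.5

$12,892.50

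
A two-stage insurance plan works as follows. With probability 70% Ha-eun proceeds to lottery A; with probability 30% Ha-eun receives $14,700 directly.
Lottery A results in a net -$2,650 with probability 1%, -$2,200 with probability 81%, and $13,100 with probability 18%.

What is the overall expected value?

$4,794.65

EV(A) = 0.01 × (-2650) + 0.81 × (-2200) + 0.18 × 13100 = -26.5 − 1782 + 2358 = 549.5
Branch B: 14700 (certain)
Overall = 0.7 × 549.5 + 0.3 × 14700 = 384.65 + 4410 = 4794.65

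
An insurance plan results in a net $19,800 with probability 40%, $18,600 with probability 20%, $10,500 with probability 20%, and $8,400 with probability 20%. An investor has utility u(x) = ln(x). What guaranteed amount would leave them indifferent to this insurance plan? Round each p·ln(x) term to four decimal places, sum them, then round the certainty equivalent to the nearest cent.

$14,510.10

E[u] = 0.4·ln(19800) + 0.2·ln(18600) + 0.2·ln(10500) + 0.2·ln(8400) = 3.9574 + 1.9662 + 1.8518 + 1.8072 = 9.5826
CE = e^9.5826 ≈ 14510.10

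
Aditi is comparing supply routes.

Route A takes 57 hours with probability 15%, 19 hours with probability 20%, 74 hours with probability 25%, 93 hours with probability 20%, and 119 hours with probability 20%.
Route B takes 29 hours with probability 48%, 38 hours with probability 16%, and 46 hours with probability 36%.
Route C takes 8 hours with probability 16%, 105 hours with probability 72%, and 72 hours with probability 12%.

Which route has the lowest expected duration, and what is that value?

Route B (36.56 hours)

Route A = 0.15 × 57 + 0.2 × 19 + 0.25 × 74 + 0.2 × 93 + 0.2 × 119 = 8.55 + 3.8 + 18.5 + 18.6 + 23.8 = 73.25
Route B = 0.48 × 29 + 0.16 × 38 + 0.36 × 46 = 13.92 + 6.08 + 16.56 = 36.56
Route C = 0.16 × 8 + 0.72 × 105 + 0.12 × 72 = 1.28 + 75.6 + 8.64 = 85.52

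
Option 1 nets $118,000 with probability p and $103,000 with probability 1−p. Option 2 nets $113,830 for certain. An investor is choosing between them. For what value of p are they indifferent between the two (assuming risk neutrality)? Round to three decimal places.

p·118000 + (1−p)·103000 = 113830
15000p + 103000 = 113830
p = (113830 − 103000) / 15000

p = 0.722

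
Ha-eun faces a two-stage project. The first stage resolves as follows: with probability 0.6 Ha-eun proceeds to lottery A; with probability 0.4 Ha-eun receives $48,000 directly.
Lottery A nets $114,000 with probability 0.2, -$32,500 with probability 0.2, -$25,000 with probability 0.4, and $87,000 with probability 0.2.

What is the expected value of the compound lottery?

EV(A) = 0.2 × 114000 + 0.2 × (-32500) + 0.4 × (-25000) + 0.2 × 87000 = 22800 − 6500 − 10000 + 17400 = 23700
Branch B: 48000 (certain)
Overall = 0.6 × 23700 + 0.4 × 48000 = 14220 + 19200 = 33420

$33,420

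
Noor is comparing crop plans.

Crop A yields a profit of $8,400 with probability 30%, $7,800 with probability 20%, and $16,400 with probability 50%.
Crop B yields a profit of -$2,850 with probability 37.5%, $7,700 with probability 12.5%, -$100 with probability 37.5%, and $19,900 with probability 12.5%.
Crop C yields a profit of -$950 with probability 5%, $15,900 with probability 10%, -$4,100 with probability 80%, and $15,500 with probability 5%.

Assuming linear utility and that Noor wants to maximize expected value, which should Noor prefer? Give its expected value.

Crop A = 0.3 × 8400 + 0.2 × 7800 + 0.5 × 16400 = 2520 + 1560 + 8200 = 12280
Crop B = 0.375 × (-2850) + 0.125 × 7700 + 0.375 × (-100) + 0.125 × 19900 = -1068.75 + 962.5 − 37.5 + 2487.5 = 2343.75
Crop C = 0.05 × (-950) + 0.1 × 15900 + 0.8 × (-4100) + 0.05 × 15500 = -47.5 + 1590 − 3280 + 775 = -962.5

Crop A ($12,280)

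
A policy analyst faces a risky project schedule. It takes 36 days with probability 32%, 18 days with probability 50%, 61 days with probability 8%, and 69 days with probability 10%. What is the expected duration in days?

32.3 days

EV = 0.32 × 36 + 0.5 × 18 + 0.08 × 61 + 0.1 × 69 = 11.52 + 9 + 4.88 + 6.9 = 32.3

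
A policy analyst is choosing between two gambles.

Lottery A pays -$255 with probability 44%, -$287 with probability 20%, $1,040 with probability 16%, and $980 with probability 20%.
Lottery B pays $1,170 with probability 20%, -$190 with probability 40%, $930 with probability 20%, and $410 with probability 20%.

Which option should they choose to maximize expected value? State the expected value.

Lottery B ($426)

Lottery A = 0.44 × (-255) + 0.2 × (-287) + 0.16 × 1040 + 0.2 × 980 = -112.2 − 57.4 + 166.4 + 196 = 192.8
Lottery B = 0.2 × 1170 + 0.4 × (-190) + 0.2 × 930 + 0.2 × 410 = 234 − 76 + 186 + 82 = 426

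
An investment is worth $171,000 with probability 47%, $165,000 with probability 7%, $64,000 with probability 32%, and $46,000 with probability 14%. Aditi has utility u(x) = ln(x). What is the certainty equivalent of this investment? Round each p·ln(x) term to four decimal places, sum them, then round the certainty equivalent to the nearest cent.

$103,631.85

E[u] = 0.47·ln(171000) + 0.07·ln(165000) + 0.32·ln(64000) + 0.14·ln(46000) = 5.6632 + 0.8410 + 3.5413 + 1.5031 = 11.5486
CE = e^11.5486 ≈ 103631.85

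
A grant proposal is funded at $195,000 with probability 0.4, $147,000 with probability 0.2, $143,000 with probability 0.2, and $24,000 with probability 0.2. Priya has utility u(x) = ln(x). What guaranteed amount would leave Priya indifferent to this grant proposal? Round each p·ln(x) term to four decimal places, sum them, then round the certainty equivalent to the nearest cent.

$113,914.11

E[u] = 0.4·ln(195000) + 0.2·ln(147000) + 0.2·ln(143000) + 0.2·ln(24000) = 4.8723 + 2.3796 + 2.3741 + 2.0172 = 11.6432
CE = e^11.6432 ≈ 113914.11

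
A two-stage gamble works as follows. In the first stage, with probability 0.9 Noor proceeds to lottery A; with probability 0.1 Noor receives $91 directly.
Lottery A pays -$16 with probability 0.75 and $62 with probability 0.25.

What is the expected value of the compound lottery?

EV(A) = 0.75 × (-16) + 0.25 × 62 = -12 + 15.5 = 3.5
Branch B: 91 (certain)
Overall = 0.9 × 3.5 + 0.1 × 91 = 3.15 + 9.1 = 12.25

$12.25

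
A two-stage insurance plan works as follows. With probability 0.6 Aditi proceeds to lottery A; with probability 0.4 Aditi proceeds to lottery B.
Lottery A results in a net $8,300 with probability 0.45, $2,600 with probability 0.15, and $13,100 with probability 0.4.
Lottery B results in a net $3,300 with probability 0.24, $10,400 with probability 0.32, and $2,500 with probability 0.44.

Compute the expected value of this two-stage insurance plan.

$7,707

EV(A) = 0.45 × 8300 + 0.15 × 2600 + 0.4 × 13100 = 3735 + 390 + 5240 = 9365
EV(B) = 0.24 × 3300 + 0.32 × 10400 + 0.44 × 2500 = 792 + 3328 + 1100 = 5220
Overall = 0.6 × 9365 + 0.4 × 5220 = 5619 + 2088 = 7707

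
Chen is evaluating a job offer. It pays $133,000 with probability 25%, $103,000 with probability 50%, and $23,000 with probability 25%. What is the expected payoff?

EV = 0.25 × 133000 + 0.5 × 103000 + 0.25 × 23000 = 33250 + 51500 + 5750 = 90500

$90,500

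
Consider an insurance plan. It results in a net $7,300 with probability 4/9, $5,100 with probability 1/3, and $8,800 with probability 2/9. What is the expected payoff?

$6,900

EV = 4/9 × 7300 + 1/3 × 5100 + 2/9 × 8800 = 3244.4444 + 1700 + 1955.5556 = 6900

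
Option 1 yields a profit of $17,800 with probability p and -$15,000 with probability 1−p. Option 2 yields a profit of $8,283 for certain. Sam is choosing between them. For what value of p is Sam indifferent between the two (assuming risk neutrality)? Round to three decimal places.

p = 0.710

p·17800 + (1−p)·(-15000) = 8283
32800p − 15000 = 8283
p = (8283 + 15000) / 32800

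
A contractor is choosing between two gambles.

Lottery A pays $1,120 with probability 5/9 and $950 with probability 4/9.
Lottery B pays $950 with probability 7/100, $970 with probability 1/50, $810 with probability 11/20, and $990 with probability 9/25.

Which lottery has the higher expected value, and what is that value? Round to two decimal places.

Lottery A ($1,044.44)

Lottery A = 5/9 × 1120 + 4/9 × 950 = 622.2222 + 422.2222 = 1044.4444
Lottery B = 7/100 × 950 + 1/50 × 970 + 11/20 × 810 + 9/25 × 990 = 66.5 + 19.4 + 445.5 + 356.4 = 887.8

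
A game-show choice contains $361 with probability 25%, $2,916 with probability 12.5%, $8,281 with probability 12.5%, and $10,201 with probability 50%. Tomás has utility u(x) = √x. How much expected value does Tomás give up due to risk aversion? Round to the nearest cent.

E[u] = 0.25·√361 + 0.125·√2916 + 0.125·√8281 + 0.5·√10201 = 0.25·19 + 0.125·54 + 0.125·91 + 0.5·101 = 73.375
CE = (73.375)² = 5383.890625
Risk premium = EV − CE = 6590.375 − 5383.890625 = 1206.484375

$1,206.48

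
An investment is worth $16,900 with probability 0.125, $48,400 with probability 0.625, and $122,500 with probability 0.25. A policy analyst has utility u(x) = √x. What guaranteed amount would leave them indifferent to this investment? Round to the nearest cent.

$58,201.56

E[u] = 0.125·√16900 + 0.625·√48400 + 0.25·√122500 = 0.125·130 + 0.625·220 + 0.25·350 = 241.25
CE = (241.25)² = 58201.5625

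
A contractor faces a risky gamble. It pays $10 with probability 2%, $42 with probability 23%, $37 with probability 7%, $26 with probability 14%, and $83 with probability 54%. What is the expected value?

$60.91

EV = 0.02 × 10 + 0.23 × 42 + 0.07 × 37 + 0.14 × 26 + 0.54 × 83 = 0.2 + 9.66 + 2.59 + 3.64 + 44.82 = 60.91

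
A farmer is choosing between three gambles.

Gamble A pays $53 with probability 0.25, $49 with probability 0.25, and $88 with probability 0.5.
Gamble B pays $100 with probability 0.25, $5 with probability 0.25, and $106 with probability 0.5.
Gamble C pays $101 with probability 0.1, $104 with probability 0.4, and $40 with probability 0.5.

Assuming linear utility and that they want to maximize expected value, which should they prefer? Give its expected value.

Gamble A = 0.25 × 53 + 0.25 × 49 + 0.5 × 88 = 13.25 + 12.25 + 44 = 69.5
Gamble B = 0.25 × 100 + 0.25 × 5 + 0.5 × 106 = 25 + 1.25 + 53 = 79.25
Gamble C = 0.1 × 101 + 0.4 × 104 + 0.5 × 40 = 10.1 + 41.6 + 20 = 71.7

Gamble B ($79.25)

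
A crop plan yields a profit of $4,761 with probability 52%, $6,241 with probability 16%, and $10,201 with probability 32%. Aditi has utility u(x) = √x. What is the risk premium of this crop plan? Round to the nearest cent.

$203.49

E[u] = 0.52·√4761 + 0.16·√6241 + 0.32·√10201 = 0.52·69 + 0.16·79 + 0.32·101 = 80.84
CE = (80.84)² = 6535.1056
Risk premium = EV − CE = 6738.6 − 6535.1056 = 203.4944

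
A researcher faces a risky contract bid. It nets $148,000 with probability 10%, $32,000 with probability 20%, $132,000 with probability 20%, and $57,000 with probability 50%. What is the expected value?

$76,100

EV = 0.1 × 148000 + 0.2 × 32000 + 0.2 × 132000 + 0.5 × 57000 = 14800 + 6400 + 26400 + 28500 = 76100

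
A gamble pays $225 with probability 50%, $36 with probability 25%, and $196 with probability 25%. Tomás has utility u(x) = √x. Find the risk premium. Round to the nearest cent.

$14.25

E[u] = 0.5·√225 + 0.25·√36 + 0.25·√196 = 0.5·15 + 0.25·6 + 0.25·14 = 12.5
CE = (12.5)² = 156.25
Risk premium = EV − CE = 170.5 − 156.25 = 14.25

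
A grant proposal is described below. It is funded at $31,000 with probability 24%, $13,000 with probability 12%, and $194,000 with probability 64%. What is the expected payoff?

$133,160

EV = 0.24 × 31000 + 0.12 × 13000 + 0.64 × 194000 = 7440 + 1560 + 124160 = 133160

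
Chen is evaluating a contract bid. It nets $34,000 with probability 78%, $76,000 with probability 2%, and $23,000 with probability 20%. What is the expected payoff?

EV = 0.78 × 34000 + 0.02 × 76000 + 0.2 × 23000 = 26520 + 1520 + 4600 = 32640

$32,640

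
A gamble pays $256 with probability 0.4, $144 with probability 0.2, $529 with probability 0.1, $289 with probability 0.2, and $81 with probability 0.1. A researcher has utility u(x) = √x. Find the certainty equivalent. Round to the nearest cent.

$237.16

E[u] = 0.4·√256 + 0.2·√144 + 0.1·√529 + 0.2·√289 + 0.1·√81 = 0.4·16 + 0.2·12 + 0.1·23 + 0.2·17 + 0.1·9 = 15.4
CE = (15.4)² = 237.16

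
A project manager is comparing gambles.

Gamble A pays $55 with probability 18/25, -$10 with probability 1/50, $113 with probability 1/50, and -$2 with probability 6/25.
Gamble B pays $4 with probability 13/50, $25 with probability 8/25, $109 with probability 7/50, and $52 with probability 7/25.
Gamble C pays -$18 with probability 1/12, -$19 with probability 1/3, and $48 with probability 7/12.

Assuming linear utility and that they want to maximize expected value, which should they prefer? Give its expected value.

Gamble A = 18/25 × 55 + 1/50 × (-10) + 1/50 × 113 + 6/25 × (-2) = 39.6 − 0.2 + 2.26 − 0.48 = 41.18
Gamble B = 13/50 × 4 + 8/25 × 25 + 7/50 × 109 + 7/25 × 52 = 1.04 + 8 + 15.26 + 14.56 = 38.86
Gamble C = 1/12 × (-18) + 1/3 × (-19) + 7/12 × 48 = -1.5 − 6.3333 + 28 = 20.1667

Gamble A ($41.18)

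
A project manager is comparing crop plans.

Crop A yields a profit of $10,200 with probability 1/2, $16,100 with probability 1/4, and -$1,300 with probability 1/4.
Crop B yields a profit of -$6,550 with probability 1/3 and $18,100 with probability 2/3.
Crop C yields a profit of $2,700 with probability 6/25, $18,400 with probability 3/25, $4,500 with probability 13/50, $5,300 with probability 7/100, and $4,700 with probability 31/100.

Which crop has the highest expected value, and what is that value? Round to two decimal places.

Crop B ($9,883.33)

Crop A = 1/2 × 10200 + 1/4 × 16100 + 1/4 × (-1300) = 5100 + 4025 − 325 = 8800
Crop B = 1/3 × (-6550) + 2/3 × 18100 = -2183.3333 + 12066.6667 = 9883.3333
Crop C = 6/25 × 2700 + 3/25 × 18400 + 13/50 × 4500 + 7/100 × 5300 + 31/100 × 4700 = 648 + 2208 + 1170 + 371 + 1457 = 5854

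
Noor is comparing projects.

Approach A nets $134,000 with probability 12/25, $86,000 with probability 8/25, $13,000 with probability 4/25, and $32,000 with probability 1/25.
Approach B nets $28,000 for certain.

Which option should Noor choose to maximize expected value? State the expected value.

Approach A ($95,200)

Approach A = 12/25 × 134000 + 8/25 × 86000 + 4/25 × 13000 + 1/25 × 32000 = 64320 + 27520 + 2080 + 1280 = 95200
Approach B: 28000 (certain)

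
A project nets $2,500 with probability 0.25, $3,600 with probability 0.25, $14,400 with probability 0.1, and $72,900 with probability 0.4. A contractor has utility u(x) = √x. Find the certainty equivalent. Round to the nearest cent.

E[u] = 0.25·√2500 + 0.25·√3600 + 0.1·√14400 + 0.4·√72900 = 0.25·50 + 0.25·60 + 0.1·120 + 0.4·270 = 147.5
CE = (147.5)² = 21756.25

$21,756.25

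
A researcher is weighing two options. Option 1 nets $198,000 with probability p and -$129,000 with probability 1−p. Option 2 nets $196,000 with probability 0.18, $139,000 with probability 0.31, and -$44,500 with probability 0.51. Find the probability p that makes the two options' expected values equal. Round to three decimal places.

p = 0.565

EV(Option 2) = 0.18 × 196000 + 0.31 × 139000 + 0.51 × (-44500) = 35280 + 43090 − 22695 = 55675
p·198000 + (1−p)·(-129000) = 55675
327000p − 129000 = 55675
p = (55675 + 129000) / 327000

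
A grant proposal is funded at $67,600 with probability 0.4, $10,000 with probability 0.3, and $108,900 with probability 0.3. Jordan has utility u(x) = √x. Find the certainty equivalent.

E[u] = 0.4·√67600 + 0.3·√10000 + 0.3·√108900 = 0.4·260 + 0.3·100 + 0.3·330 = 233
CE = (233)² = 54289

$54,289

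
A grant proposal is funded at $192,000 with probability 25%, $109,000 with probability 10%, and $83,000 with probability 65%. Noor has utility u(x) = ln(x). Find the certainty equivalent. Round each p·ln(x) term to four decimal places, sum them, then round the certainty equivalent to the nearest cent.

$105,187.53

E[u] = 0.25·ln(192000) + 0.1·ln(109000) + 0.65·ln(83000) = 3.0413 + 1.1599 + 7.3623 = 11.5635
CE = e^11.5635 ≈ 105187.53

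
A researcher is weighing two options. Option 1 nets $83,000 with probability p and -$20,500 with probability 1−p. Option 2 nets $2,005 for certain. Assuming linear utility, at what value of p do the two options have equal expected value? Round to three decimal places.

p·83000 + (1−p)·(-20500) = 2005
103500p − 20500 = 2005
p = (2005 + 20500) / 103500

p = 0.217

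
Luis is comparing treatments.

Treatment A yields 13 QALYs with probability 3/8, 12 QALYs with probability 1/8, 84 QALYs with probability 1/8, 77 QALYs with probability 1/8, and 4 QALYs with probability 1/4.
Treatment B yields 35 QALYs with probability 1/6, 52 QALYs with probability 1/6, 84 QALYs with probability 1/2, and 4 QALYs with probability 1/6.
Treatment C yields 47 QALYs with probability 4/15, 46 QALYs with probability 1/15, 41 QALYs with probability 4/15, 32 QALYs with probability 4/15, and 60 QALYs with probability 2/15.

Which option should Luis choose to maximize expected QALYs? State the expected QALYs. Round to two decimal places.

Treatment A = 3/8 × 13 + 1/8 × 12 + 1/8 × 84 + 1/8 × 77 + 1/4 × 4 = 4.875 + 1.5 + 10.5 + 9.625 + 1 = 27.5
Treatment B = 1/6 × 35 + 1/6 × 52 + 1/2 × 84 + 1/6 × 4 = 5.8333 + 8.6667 + 42 + 0.6667 = 57.1667
Treatment C = 4/15 × 47 + 1/15 × 46 + 4/15 × 41 + 4/15 × 32 + 2/15 × 60 = 12.5333 + 3.0667 + 10.9333 + 8.5333 + 8 = 43.0667

Treatment B (57.17 QALYs)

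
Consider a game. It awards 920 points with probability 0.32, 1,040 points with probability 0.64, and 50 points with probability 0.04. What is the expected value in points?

962 points

EV = 0.32 × 920 + 0.64 × 1040 + 0.04 × 50 = 294.4 + 665.6 + 2 = 962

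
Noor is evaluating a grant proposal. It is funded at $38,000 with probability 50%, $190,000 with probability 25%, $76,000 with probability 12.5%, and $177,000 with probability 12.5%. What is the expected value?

EV = 0.5 × 38000 + 0.25 × 190000 + 0.125 × 76000 + 0.125 × 177000 = 19000 + 47500 + 9500 + 22125 = 98125

$98,125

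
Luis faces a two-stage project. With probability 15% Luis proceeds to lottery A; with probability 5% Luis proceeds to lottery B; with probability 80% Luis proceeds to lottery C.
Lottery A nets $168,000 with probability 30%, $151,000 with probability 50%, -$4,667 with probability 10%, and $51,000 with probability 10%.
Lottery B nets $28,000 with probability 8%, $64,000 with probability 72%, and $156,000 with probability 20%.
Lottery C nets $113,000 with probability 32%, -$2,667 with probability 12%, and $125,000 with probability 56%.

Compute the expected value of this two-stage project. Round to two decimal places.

EV(A) = 0.3 × 168000 + 0.5 × 151000 + 0.1 × (-4667) + 0.1 × 51000 = 50400 + 75500 − 466.7 + 5100 = 130533.3
EV(B) = 0.08 × 28000 + 0.72 × 64000 + 0.2 × 156000 = 2240 + 46080 + 31200 = 79520
EV(C) = 0.32 × 113000 + 0.12 × (-2667) + 0.56 × 125000 = 36160 − 320.04 + 70000 = 105839.96
Overall = 0.15 × 130533.3 + 0.05 × 79520 + 0.8 × 105839.96 = 19579.995 + 3976 + 84671.968 = 108227.963

$108,227.96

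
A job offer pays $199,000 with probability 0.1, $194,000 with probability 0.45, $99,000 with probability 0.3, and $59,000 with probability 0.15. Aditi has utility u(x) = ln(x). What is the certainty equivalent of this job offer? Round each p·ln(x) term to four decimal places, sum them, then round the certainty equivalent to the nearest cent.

$132,959.52

E[u] = 0.1·ln(199000) + 0.45·ln(194000) + 0.3·ln(99000) + 0.15·ln(59000) = 1.2201 + 5.4790 + 3.4509 + 1.6478 = 11.7978
CE = e^11.7978 ≈ 132959.52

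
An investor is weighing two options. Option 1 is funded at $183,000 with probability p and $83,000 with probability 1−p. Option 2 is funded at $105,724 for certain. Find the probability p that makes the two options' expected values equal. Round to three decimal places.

p·183000 + (1−p)·83000 = 105724
100000p + 83000 = 105724
p = (105724 − 83000) / 100000

p = 0.227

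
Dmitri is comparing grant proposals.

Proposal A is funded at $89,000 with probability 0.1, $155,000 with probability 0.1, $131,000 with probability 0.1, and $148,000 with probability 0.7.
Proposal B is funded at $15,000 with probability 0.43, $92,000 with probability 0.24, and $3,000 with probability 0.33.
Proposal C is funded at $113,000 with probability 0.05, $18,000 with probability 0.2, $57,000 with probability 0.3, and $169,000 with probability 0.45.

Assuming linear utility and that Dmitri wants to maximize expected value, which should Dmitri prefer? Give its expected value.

Proposal A ($141,100)

Proposal A = 0.1 × 89000 + 0.1 × 155000 + 0.1 × 131000 + 0.7 × 148000 = 8900 + 15500 + 13100 + 103600 = 141100
Proposal B = 0.43 × 15000 + 0.24 × 92000 + 0.33 × 3000 = 6450 + 22080 + 990 = 29520
Proposal C = 0.05 × 113000 + 0.2 × 18000 + 0.3 × 57000 + 0.45 × 169000 = 5650 + 3600 + 17100 + 76050 = 102400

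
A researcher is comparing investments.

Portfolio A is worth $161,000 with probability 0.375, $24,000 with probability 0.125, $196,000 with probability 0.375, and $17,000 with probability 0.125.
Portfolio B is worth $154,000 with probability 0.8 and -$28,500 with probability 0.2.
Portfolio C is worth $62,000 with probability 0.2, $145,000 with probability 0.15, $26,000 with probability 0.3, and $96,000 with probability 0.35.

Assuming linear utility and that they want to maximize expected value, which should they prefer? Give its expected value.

Portfolio A ($139,000)

Portfolio A = 0.375 × 161000 + 0.125 × 24000 + 0.375 × 196000 + 0.125 × 17000 = 60375 + 3000 + 73500 + 2125 = 139000
Portfolio B = 0.8 × 154000 + 0.2 × (-28500) = 123200 − 5700 = 117500
Portfolio C = 0.2 × 62000 + 0.15 × 145000 + 0.3 × 26000 + 0.35 × 96000 = 12400 + 21750 + 7800 + 33600 = 75550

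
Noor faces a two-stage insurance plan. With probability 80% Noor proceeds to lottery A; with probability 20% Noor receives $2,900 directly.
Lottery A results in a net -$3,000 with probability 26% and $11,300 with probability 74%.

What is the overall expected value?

EV(A) = 0.26 × (-3000) + 0.74 × 11300 = -780 + 8362 = 7582
Branch B: 2900 (certain)
Overall = 0.8 × 7582 + 0.2 × 2900 = 6065.6 + 580 = 6645.6

$6,645.60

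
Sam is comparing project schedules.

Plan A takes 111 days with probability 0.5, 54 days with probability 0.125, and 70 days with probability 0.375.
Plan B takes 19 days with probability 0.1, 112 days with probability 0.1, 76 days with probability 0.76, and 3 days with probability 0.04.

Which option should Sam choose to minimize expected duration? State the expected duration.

Plan A = 0.5 × 111 + 0.125 × 54 + 0.375 × 70 = 55.5 + 6.75 + 26.25 = 88.5
Plan B = 0.1 × 19 + 0.1 × 112 + 0.76 × 76 + 0.04 × 3 = 1.9 + 11.2 + 57.76 + 0.12 = 70.98

Plan B (70.98 days)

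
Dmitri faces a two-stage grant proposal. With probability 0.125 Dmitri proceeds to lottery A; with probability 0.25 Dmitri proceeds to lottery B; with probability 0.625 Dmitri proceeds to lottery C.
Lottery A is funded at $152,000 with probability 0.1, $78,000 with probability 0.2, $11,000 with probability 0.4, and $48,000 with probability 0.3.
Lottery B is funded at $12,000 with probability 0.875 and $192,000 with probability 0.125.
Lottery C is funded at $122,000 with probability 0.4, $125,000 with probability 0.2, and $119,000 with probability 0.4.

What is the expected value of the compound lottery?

$90,700

EV(A) = 0.1 × 152000 + 0.2 × 78000 + 0.4 × 11000 + 0.3 × 48000 = 15200 + 15600 + 4400 + 14400 = 49600
EV(B) = 0.875 × 12000 + 0.125 × 192000 = 10500 + 24000 = 34500
EV(C) = 0.4 × 122000 + 0.2 × 125000 + 0.4 × 119000 = 48800 + 25000 + 47600 = 121400
Overall = 0.125 × 49600 + 0.25 × 34500 + 0.625 × 121400 = 6200 + 8625 + 75875 = 90700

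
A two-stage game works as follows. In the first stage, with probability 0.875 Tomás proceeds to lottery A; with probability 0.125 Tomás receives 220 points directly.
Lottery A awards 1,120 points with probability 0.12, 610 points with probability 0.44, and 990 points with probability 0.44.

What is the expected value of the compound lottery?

EV(A) = 0.12 × 1120 + 0.44 × 610 + 0.44 × 990 = 134.4 + 268.4 + 435.6 = 838.4
Branch B: 220 (certain)
Overall = 0.875 × 838.4 + 0.125 × 220 = 733.6 + 27.5 = 761.1

761.1 points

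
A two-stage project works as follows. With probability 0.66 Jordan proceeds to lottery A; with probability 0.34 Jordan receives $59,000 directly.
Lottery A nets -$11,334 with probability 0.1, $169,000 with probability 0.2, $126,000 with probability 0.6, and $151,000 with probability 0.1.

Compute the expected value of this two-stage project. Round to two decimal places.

EV(A) = 0.1 × (-11334) + 0.2 × 169000 + 0.6 × 126000 + 0.1 × 151000 = -1133.4 + 33800 + 75600 + 15100 = 123366.6
Branch B: 59000 (certain)
Overall = 0.66 × 123366.6 + 0.34 × 59000 = 81421.956 + 20060 = 101481.956

$101,481.96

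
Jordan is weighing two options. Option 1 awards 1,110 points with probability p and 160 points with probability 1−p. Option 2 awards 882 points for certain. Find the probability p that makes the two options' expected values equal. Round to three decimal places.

p = 0.760

p·1110 + (1−p)·160 = 882
950p + 160 = 882
p = (882 − 160) / 950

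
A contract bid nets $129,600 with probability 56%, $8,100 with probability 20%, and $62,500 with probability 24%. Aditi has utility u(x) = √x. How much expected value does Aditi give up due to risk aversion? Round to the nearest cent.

$11,019.84

E[u] = 0.56·√129600 + 0.2·√8100 + 0.24·√62500 = 0.56·360 + 0.2·90 + 0.24·250 = 279.6
CE = (279.6)² = 78176.16
Risk premium = EV − CE = 89196 − 78176.16 = 11019.84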